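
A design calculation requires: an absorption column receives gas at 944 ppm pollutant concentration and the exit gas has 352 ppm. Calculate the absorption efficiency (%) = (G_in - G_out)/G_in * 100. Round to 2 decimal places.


Efficiency = (G_in - G_out) / G_in * 100%
Efficiency = (944 - 352) / 944 * 100
Efficiency = 592 / 944 * 100
Efficiency = 62.71%


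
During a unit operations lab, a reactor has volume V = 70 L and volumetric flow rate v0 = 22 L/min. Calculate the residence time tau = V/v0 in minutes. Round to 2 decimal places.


tau = V / v0
tau = 70 / 22
tau = 3.18 min


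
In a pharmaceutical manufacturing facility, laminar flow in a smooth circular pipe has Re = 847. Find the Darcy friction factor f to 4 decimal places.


f = 64 / Re
f = 64 / 847
f = 0.0756


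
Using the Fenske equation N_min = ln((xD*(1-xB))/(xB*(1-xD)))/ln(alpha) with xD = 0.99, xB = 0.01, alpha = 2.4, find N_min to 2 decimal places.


N_min = ln((xD*(1-xB))/(xB*(1-xD))) / ln(alpha)
Numerator inside ln: 0.9801 / 0.0001 = 9801.0
ln(9801.0) = 9.19024
ln(alpha) = ln(2.4) = 0.875469
N_min = 9.19024 / 0.875469 = 10.50


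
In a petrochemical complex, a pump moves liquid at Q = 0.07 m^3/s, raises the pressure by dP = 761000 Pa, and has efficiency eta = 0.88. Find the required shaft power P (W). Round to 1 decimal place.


P = Q * dP / eta
P = 0.07 * 761000 / 0.88
P = 53270.0 / 0.88
P = 60534.1 W


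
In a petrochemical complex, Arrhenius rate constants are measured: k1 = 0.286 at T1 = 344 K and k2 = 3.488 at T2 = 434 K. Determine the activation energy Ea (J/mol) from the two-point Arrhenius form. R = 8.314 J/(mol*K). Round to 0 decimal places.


Ea = R * ln(k2/k1) / (1/T1 - 1/T2)
ln(k2/k1) = ln(3.488/0.286) = 2.501092
1/T1 - 1/T2 = 1/344 - 1/434 = 0.000602829279
Ea = 8.314 * 2.501092 / 0.000602829279
Ea = 34494 J/mol


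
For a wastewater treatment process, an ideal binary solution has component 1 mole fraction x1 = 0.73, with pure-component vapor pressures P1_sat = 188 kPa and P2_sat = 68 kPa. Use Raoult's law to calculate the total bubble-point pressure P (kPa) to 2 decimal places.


P = x1*P1_sat + x2*P2_sat
x2 = 1 - x1 = 1 - 0.73 = 0.27
P = 0.73*188 + 0.27*68
P = 137.24 + 18.36
P = 155.60 kPa


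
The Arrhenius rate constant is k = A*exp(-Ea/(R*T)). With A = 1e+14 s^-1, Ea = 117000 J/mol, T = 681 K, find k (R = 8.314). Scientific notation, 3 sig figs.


k = A * exp(-Ea/(R*T))
k = 1e+14 * exp(-117000 / (8.314 * 681))
k = 1e+14 * exp(-20.664682)
k = 1.06e+05


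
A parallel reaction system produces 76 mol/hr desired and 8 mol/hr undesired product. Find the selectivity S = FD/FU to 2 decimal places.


S = desired product rate / undesired product rate
S = 76 / 8
S = 9.50


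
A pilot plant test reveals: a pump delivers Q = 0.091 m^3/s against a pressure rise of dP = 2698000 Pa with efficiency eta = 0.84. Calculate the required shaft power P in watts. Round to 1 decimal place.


P = Q * dP / eta
P = 0.091 * 2698000 / 0.84
P = 245518.0 / 0.84
P = 292283.3 W


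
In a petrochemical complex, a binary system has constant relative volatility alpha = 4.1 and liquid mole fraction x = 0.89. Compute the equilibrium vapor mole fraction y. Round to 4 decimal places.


y = alpha*x / (1 + (alpha-1)*x)
y = 4.1*0.89 / (1 + (4.1-1)*0.89)
y = 3.649 / (1 + 2.759)
y = 3.649 / 3.759
y = 0.9707


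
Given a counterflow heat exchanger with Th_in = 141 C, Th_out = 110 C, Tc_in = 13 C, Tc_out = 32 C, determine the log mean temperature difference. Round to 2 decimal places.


dT1 = Th_in - Tc_out = 141 - 32 = 109
dT2 = Th_out - Tc_in = 110 - 13 = 97
LMTD = (dT1 - dT2) / ln(dT1/dT2)
LMTD = (109 - 97) / ln(109/97)
LMTD = 102.88 K


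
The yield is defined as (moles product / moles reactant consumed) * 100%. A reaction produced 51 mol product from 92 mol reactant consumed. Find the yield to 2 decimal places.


Yield = (moles product / moles consumed) * 100%
Yield = (51 / 92) * 100
Yield = 0.5543 * 100
Yield = 55.43%


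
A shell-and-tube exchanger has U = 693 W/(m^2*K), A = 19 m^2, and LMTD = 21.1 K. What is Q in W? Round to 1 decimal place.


Q = U * A * LMTD
Q = 693 * 19 * 21.1
Q = 277823.7 W


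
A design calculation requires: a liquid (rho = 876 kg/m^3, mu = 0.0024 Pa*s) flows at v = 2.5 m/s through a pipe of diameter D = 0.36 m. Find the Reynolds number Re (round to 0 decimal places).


Re = rho * v * D / mu
Re = 876 * 2.5 * 0.36 / 0.0024
Re = 788.4 / 0.0024
Re = 328500


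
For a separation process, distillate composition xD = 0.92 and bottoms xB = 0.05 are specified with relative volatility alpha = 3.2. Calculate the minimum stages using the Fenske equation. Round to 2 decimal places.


N_min = ln((xD*(1-xB))/(xB*(1-xD))) / ln(alpha)
Numerator inside ln: 0.874 / 0.004 = 218.5
ln(218.5) = 5.386786
ln(alpha) = ln(3.2) = 1.163151
N_min = 5.386786 / 1.163151 = 4.63


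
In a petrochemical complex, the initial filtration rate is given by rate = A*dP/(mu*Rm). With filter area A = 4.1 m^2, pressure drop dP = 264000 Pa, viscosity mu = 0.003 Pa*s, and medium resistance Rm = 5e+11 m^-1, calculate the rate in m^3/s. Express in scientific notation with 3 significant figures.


rate = A * dP / (mu * Rm)
rate = 4.1 * 264000 / (0.003 * 5e+11)
rate = 1082400.0 / 1.500e+09
rate = 7.22e-04 m^3/s


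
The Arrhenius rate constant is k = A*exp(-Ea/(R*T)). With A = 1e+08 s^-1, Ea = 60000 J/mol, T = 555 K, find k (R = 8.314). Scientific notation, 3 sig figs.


k = A * exp(-Ea/(R*T))
k = 1e+08 * exp(-60000 / (8.314 * 555))
k = 1e+08 * exp(-13.00314)
k = 2.25e+02


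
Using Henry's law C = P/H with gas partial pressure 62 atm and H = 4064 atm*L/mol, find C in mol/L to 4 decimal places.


C = P / H
C = 62 / 4064
C = 0.0153 mol/L


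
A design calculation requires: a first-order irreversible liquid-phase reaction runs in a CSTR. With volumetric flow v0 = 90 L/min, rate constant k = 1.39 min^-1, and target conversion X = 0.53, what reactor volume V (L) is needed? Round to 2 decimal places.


V = v0 * X / (k * (1 - X))
V = 90 * 0.53 / (1.39 * (1 - 0.53))
V = 47.7 / (1.39 * 0.47)
V = 47.7 / 0.6533
V = 73.01 L


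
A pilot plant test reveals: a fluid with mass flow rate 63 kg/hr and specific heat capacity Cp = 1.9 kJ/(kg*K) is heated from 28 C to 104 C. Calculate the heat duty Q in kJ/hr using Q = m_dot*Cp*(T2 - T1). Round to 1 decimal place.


Q = m_dot * Cp * (T2 - T1)
Q = 63 * 1.9 * (104 - 28)
Q = 63 * 1.9 * 76
Q = 9097.2 kJ/hr


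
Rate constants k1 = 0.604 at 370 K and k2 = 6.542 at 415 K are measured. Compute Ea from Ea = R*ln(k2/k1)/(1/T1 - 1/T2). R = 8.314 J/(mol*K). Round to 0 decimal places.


Ea = R * ln(k2/k1) / (1/T1 - 1/T2)
ln(k2/k1) = ln(6.542/0.604) = 2.382424
1/T1 - 1/T2 = 1/370 - 1/415 = 0.000293064148
Ea = 8.314 * 2.382424 / 0.000293064148
Ea = 67588 J/mol


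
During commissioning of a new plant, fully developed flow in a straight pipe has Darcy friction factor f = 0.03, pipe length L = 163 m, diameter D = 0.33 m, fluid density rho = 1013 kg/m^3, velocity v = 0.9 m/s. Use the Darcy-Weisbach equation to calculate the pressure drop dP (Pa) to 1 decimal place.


dP = f * (L/D) * (rho*v^2/2)
dP = 0.03 * (163/0.33) * (1013*0.9^2/2)
L/D = 493.93939394
rho*v^2/2 = 1013*0.81/2 = 410.265
dP = 0.03 * 493.93939394 * 410.265
dP = 6079.4 Pa


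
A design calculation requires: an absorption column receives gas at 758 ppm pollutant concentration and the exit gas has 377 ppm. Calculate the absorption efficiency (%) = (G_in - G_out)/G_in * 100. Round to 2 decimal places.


Efficiency = (G_in - G_out) / G_in * 100%
Efficiency = (758 - 377) / 758 * 100
Efficiency = 381 / 758 * 100
Efficiency = 50.26%


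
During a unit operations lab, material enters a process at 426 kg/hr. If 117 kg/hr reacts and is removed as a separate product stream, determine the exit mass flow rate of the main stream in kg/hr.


Steady-state mass balance on the main outlet: F_out = F_in - F_removed
F_out = 426 - 117
F_out = 309 kg/hr


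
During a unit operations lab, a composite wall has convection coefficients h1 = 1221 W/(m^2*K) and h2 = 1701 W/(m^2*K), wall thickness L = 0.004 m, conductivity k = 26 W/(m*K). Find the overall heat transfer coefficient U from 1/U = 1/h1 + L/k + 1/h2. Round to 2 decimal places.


1/U = 1/h1 + L/k + 1/h2
1/U = 1/1221 + 0.004/26 + 1/1701
1/U = 0.0008190008 + 0.0001538462 + 0.0005878895
1/U = 0.0015607365
U = 640.72 W/(m^2*K)


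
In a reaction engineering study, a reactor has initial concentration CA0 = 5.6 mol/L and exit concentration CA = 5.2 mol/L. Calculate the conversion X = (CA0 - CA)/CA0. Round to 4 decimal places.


X = (CA0 - CA) / CA0
X = (5.6 - 5.2) / 5.6
X = 0.4 / 5.6
X = 0.0714


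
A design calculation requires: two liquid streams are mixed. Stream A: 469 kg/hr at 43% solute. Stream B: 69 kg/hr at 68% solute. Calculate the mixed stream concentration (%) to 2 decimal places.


Mass balance on solute: F1*x1 + F2*x2 = F3*x3
F3 = F1 + F2 = 469 + 69 = 538 kg/hr
x3 = (F1*x1 + F2*x2)/F3
x3 = (469*0.43 + 69*0.68) / 538
x3 = 46.21%


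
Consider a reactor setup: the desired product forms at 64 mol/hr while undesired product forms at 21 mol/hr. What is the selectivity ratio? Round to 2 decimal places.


S = desired product rate / undesired product rate
S = 64 / 21
S = 3.05


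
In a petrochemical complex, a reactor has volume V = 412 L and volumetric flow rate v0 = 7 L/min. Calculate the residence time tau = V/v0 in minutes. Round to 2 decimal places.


tau = V / v0
tau = 412 / 7
tau = 58.86 min


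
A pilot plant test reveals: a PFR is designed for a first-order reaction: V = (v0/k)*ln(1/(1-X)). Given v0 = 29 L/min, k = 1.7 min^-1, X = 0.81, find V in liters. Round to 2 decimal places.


V = (v0/k) * ln(1/(1-X))
V = (29/1.7) * ln(1/(1-0.81))
V = 17.058824 * ln(5.263158)
V = 17.058824 * 1.660731
V = 28.33 L


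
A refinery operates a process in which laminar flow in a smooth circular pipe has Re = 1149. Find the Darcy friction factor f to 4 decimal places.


f = 64 / Re
f = 64 / 1149
f = 0.0557


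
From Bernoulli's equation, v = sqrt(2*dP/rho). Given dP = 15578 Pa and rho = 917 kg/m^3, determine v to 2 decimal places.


v = sqrt(2*dP/rho)
v = sqrt(2*15578/917)
v = sqrt(33.976009)
v = 5.83 m/s


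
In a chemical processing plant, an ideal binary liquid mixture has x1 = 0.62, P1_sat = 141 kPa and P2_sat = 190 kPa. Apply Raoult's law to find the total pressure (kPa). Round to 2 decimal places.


P = x1*P1_sat + x2*P2_sat
x2 = 1 - x1 = 1 - 0.62 = 0.38
P = 0.62*141 + 0.38*190
P = 87.42 + 72.2
P = 159.62 kPa


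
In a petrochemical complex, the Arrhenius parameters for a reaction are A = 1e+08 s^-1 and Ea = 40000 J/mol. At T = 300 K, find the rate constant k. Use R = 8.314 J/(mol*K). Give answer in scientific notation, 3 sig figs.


k = A * exp(-Ea/(R*T))
k = 1e+08 * exp(-40000 / (8.314 * 300))
k = 1e+08 * exp(-16.037206)
k = 1.08e+01


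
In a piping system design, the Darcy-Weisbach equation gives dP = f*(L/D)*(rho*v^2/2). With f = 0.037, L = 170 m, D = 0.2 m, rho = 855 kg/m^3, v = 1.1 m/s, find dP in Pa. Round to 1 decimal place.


dP = f * (L/D) * (rho*v^2/2)
dP = 0.037 * (170/0.2) * (855*1.1^2/2)
L/D = 850.0
rho*v^2/2 = 855*1.21/2 = 517.275
dP = 0.037 * 850.0 * 517.275
dP = 16268.3 Pa


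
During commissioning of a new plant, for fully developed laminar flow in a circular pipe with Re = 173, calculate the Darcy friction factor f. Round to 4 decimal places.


f = 64 / Re
f = 64 / 173
f = 0.3699


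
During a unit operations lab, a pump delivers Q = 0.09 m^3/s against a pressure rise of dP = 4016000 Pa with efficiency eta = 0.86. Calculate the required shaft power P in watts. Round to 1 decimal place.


P = Q * dP / eta
P = 0.09 * 4016000 / 0.86
P = 361440.0 / 0.86
P = 420279.1 W


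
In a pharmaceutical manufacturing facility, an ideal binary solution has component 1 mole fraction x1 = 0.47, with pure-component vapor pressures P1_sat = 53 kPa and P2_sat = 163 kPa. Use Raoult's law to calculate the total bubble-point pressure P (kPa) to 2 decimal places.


P = x1*P1_sat + x2*P2_sat
x2 = 1 - x1 = 1 - 0.47 = 0.53
P = 0.47*53 + 0.53*163
P = 24.91 + 86.39
P = 111.30 kPa


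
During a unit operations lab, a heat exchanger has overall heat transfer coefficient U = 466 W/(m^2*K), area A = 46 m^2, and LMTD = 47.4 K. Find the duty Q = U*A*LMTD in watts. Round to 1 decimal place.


Q = U * A * LMTD
Q = 466 * 46 * 47.4
Q = 1016066.4 W


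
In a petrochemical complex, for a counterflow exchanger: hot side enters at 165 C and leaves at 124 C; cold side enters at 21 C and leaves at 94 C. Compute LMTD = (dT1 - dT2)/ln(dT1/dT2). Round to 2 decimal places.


dT1 = Th_in - Tc_out = 165 - 94 = 71
dT2 = Th_out - Tc_in = 124 - 21 = 103
LMTD = (dT1 - dT2) / ln(dT1/dT2)
LMTD = (71 - 103) / ln(71/103)
LMTD = 86.01 K


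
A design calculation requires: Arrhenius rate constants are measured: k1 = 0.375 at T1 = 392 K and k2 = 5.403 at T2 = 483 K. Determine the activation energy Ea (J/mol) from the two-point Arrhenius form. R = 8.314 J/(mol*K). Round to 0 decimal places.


Ea = R * ln(k2/k1) / (1/T1 - 1/T2)
ln(k2/k1) = ln(5.403/0.375) = 2.6677836
1/T1 - 1/T2 = 1/392 - 1/483 = 0.000480627033
Ea = 8.314 * 2.6677836 / 0.000480627033
Ea = 46148 J/mol


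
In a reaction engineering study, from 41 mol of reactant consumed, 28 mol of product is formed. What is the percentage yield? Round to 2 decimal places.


Yield = (moles product / moles consumed) * 100%
Yield = (28 / 41) * 100
Yield = 0.6829 * 100
Yield = 68.29%


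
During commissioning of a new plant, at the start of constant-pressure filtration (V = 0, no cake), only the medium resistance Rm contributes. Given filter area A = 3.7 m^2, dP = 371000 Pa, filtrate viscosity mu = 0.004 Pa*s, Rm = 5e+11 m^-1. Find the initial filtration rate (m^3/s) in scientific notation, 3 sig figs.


rate = A * dP / (mu * Rm)
rate = 3.7 * 371000 / (0.004 * 5e+11)
rate = 1372700.0 / 2.000e+09
rate = 6.86e-04 m^3/s


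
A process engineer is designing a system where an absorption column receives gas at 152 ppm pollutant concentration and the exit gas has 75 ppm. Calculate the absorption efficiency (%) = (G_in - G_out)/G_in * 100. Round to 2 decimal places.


Efficiency = (G_in - G_out) / G_in * 100%
Efficiency = (152 - 75) / 152 * 100
Efficiency = 77 / 152 * 100
Efficiency = 50.66%


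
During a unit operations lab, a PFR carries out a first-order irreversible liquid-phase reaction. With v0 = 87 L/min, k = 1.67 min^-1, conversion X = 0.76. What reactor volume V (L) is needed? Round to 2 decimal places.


V = (v0/k) * ln(1/(1-X))
V = (87/1.67) * ln(1/(1-0.76))
V = 52.095808 * ln(4.166667)
V = 52.095808 * 1.427116
V = 74.35 L


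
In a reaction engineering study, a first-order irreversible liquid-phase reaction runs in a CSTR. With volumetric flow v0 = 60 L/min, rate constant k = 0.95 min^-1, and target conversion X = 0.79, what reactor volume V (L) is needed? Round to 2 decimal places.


V = v0 * X / (k * (1 - X))
V = 60 * 0.79 / (0.95 * (1 - 0.79))
V = 47.4 / (0.95 * 0.21)
V = 47.4 / 0.1995
V = 237.59 L


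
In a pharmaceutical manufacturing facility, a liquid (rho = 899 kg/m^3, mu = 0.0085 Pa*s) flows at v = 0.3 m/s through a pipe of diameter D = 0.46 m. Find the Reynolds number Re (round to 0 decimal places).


Re = rho * v * D / mu
Re = 899 * 0.3 * 0.46 / 0.0085
Re = 124.062 / 0.0085
Re = 14596


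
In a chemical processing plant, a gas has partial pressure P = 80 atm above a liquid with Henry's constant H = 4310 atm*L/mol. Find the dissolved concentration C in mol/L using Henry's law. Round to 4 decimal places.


C = P / H
C = 80 / 4310
C = 0.0186 mol/L


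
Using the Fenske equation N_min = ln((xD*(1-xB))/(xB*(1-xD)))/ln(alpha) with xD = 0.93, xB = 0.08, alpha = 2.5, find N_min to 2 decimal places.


N_min = ln((xD*(1-xB))/(xB*(1-xD))) / ln(alpha)
Numerator inside ln: 0.8556 / 0.0056 = 152.785714
ln(152.785714) = 5.029036
ln(alpha) = ln(2.5) = 0.916291
N_min = 5.029036 / 0.916291 = 5.49


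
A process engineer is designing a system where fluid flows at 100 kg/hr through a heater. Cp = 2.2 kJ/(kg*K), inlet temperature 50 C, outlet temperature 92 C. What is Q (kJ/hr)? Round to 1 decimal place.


Q = m_dot * Cp * (T2 - T1)
Q = 100 * 2.2 * (92 - 50)
Q = 100 * 2.2 * 42
Q = 9240.0 kJ/hr


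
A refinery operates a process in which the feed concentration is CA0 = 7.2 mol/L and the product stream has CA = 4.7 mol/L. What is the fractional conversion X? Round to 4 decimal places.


X = (CA0 - CA) / CA0
X = (7.2 - 4.7) / 7.2
X = 2.5 / 7.2
X = 0.3472


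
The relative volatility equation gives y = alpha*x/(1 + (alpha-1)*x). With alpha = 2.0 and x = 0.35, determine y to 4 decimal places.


y = alpha*x / (1 + (alpha-1)*x)
y = 2.0*0.35 / (1 + (2.0-1)*0.35)
y = 0.7 / (1 + 0.35)
y = 0.7 / 1.35
y = 0.5185


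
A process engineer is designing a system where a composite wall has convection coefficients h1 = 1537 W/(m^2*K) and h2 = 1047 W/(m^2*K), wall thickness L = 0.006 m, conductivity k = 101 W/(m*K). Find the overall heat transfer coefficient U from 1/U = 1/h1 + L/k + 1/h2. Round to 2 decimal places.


1/U = 1/h1 + L/k + 1/h2
1/U = 1/1537 + 0.006/101 + 1/1047
1/U = 0.0006506181 + 5.94059e-05 + 0.0009551098
1/U = 0.0016651338
U = 600.55 W/(m^2*K)


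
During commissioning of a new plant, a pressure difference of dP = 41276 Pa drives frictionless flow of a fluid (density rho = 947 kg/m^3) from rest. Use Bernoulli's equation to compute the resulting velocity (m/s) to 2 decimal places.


v = sqrt(2*dP/rho)
v = sqrt(2*41276/947)
v = sqrt(87.172122)
v = 9.34 m/s


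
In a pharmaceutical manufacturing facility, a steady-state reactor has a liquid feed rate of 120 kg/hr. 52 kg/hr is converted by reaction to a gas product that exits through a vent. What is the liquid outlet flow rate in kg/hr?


Steady-state mass balance on the main outlet: F_out = F_in - F_removed
F_out = 120 - 52
F_out = 68 kg/hr


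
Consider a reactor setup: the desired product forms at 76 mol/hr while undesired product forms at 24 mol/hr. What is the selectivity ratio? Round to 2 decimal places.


S = desired product rate / undesired product rate
S = 76 / 24
S = 3.17


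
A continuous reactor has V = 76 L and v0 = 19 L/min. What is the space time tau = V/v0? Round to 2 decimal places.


tau = V / v0
tau = 76 / 19
tau = 4.00 min


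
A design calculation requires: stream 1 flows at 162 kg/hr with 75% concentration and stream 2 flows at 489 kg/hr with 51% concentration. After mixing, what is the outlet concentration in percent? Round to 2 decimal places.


Mass balance on solute: F1*x1 + F2*x2 = F3*x3
F3 = F1 + F2 = 162 + 489 = 651 kg/hr
x3 = (F1*x1 + F2*x2)/F3
x3 = (162*0.75 + 489*0.51) / 651
x3 = 56.97%


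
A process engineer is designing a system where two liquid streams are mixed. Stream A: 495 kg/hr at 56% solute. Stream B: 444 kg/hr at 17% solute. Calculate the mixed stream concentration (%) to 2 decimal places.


Mass balance on solute: F1*x1 + F2*x2 = F3*x3
F3 = F1 + F2 = 495 + 444 = 939 kg/hr
x3 = (F1*x1 + F2*x2)/F3
x3 = (495*0.56 + 444*0.17) / 939
x3 = 37.56%


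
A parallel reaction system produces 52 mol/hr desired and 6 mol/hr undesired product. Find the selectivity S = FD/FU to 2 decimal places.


S = desired product rate / undesired product rate
S = 52 / 6
S = 8.67


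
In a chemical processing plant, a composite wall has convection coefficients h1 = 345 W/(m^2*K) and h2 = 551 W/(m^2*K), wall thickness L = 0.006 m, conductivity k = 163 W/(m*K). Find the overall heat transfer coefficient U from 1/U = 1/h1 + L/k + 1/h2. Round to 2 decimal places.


1/U = 1/h1 + L/k + 1/h2
1/U = 1/345 + 0.006/163 + 1/551
1/U = 0.0028985507 + 3.68098e-05 + 0.001814882
1/U = 0.0047502425
U = 210.52 W/(m^2*K)


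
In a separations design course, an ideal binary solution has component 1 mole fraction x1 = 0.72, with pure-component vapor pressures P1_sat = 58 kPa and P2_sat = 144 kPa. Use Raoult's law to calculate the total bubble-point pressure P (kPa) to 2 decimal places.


P = x1*P1_sat + x2*P2_sat
x2 = 1 - x1 = 1 - 0.72 = 0.28
P = 0.72*58 + 0.28*144
P = 41.76 + 40.32
P = 82.08 kPa


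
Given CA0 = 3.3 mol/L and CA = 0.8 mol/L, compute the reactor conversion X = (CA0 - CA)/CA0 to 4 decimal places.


X = (CA0 - CA) / CA0
X = (3.3 - 0.8) / 3.3
X = 2.5 / 3.3
X = 0.7576


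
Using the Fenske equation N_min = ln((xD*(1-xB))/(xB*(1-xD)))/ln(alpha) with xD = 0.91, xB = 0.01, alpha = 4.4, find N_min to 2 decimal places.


N_min = ln((xD*(1-xB))/(xB*(1-xD))) / ln(alpha)
Numerator inside ln: 0.9009 / 0.0009 = 1001.0
ln(1001.0) = 6.908755
ln(alpha) = ln(4.4) = 1.481605
N_min = 6.908755 / 1.481605 = 4.66


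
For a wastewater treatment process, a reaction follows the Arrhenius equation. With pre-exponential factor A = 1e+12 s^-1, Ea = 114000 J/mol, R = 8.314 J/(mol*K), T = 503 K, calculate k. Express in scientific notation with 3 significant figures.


k = A * exp(-Ea/(R*T))
k = 1e+12 * exp(-114000 / (8.314 * 503))
k = 1e+12 * exp(-27.260062)
k = 1.45e+00


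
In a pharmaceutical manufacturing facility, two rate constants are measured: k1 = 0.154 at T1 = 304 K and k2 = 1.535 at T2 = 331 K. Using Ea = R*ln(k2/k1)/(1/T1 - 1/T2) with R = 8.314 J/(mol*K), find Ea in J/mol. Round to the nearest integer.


Ea = R * ln(k2/k1) / (1/T1 - 1/T2)
ln(k2/k1) = ln(1.535/0.154) = 2.2993331
1/T1 - 1/T2 = 1/304 - 1/331 = 0.000268325648
Ea = 8.314 * 2.2993331 / 0.000268325648
Ea = 71244 J/mol


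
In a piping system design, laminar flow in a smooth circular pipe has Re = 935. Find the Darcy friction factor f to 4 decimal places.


f = 64 / Re
f = 64 / 935
f = 0.0684


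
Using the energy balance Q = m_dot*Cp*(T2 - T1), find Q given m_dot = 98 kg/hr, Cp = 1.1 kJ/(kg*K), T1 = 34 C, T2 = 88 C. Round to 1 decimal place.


Q = m_dot * Cp * (T2 - T1)
Q = 98 * 1.1 * (88 - 34)
Q = 98 * 1.1 * 54
Q = 5821.2 kJ/hr


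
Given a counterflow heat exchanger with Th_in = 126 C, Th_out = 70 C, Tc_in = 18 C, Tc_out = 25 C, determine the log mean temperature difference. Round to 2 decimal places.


dT1 = Th_in - Tc_out = 126 - 25 = 101
dT2 = Th_out - Tc_in = 70 - 18 = 52
LMTD = (dT1 - dT2) / ln(dT1/dT2)
LMTD = (101 - 52) / ln(101/52)
LMTD = 73.81 K


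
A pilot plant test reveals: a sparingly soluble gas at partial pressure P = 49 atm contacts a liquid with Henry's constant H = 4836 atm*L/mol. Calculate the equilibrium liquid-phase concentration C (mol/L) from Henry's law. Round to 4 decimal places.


C = P / H
C = 49 / 4836
C = 0.0101 mol/L


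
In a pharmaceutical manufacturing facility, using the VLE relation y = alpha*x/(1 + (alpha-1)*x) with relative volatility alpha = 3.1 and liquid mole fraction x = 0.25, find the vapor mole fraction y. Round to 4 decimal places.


y = alpha*x / (1 + (alpha-1)*x)
y = 3.1*0.25 / (1 + (3.1-1)*0.25)
y = 0.775 / (1 + 0.525)
y = 0.775 / 1.525
y = 0.5082


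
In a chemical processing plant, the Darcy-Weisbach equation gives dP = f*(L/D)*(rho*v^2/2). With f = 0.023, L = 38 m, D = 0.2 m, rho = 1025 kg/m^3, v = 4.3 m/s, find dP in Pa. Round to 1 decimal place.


dP = f * (L/D) * (rho*v^2/2)
dP = 0.023 * (38/0.2) * (1025*4.3^2/2)
L/D = 190.0
rho*v^2/2 = 1025*18.49/2 = 9476.125
dP = 0.023 * 190.0 * 9476.125
dP = 41410.7 Pa


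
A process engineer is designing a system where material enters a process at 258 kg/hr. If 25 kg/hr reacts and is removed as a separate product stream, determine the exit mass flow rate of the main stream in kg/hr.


Steady-state mass balance on the main outlet: F_out = F_in - F_removed
F_out = 258 - 25
F_out = 233 kg/hr


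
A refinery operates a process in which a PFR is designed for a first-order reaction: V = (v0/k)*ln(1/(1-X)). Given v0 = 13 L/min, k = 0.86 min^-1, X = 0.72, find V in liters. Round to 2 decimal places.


V = (v0/k) * ln(1/(1-X))
V = (13/0.86) * ln(1/(1-0.72))
V = 15.116279 * ln(3.571429)
V = 15.116279 * 1.272966
V = 19.24 L


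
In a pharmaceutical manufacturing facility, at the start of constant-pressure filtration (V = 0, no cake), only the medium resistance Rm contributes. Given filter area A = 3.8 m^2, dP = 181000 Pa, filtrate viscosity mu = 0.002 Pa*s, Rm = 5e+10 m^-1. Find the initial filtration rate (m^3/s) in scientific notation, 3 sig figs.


rate = A * dP / (mu * Rm)
rate = 3.8 * 181000 / (0.002 * 5e+10)
rate = 687800.0 / 1.000e+08
rate = 6.88e-03 m^3/s


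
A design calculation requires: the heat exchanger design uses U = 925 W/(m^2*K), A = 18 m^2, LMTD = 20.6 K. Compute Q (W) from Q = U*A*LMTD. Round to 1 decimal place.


Q = U * A * LMTD
Q = 925 * 18 * 20.6
Q = 342990.0 W


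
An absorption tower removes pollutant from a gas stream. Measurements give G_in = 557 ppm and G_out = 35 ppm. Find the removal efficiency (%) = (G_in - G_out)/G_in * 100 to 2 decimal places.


Efficiency = (G_in - G_out) / G_in * 100%
Efficiency = (557 - 35) / 557 * 100
Efficiency = 522 / 557 * 100
Efficiency = 93.72%


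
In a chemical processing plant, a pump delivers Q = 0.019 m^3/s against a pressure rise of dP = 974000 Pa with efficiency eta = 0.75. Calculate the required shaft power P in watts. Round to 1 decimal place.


P = Q * dP / eta
P = 0.019 * 974000 / 0.75
P = 18506.0 / 0.75
P = 24674.7 W


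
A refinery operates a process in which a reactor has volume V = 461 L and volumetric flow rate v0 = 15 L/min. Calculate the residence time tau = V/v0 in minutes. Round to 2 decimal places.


tau = V / v0
tau = 461 / 15
tau = 30.73 min


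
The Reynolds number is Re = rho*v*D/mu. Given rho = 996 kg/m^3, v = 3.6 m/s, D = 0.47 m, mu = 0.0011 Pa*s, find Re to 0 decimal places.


Re = rho * v * D / mu
Re = 996 * 3.6 * 0.47 / 0.0011
Re = 1685.232 / 0.0011
Re = 1532029


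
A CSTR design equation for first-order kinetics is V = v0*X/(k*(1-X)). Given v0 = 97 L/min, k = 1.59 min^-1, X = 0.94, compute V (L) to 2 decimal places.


V = v0 * X / (k * (1 - X))
V = 97 * 0.94 / (1.59 * (1 - 0.94))
V = 91.18 / (1.59 * 0.06)
V = 91.18 / 0.0954
V = 955.77 L


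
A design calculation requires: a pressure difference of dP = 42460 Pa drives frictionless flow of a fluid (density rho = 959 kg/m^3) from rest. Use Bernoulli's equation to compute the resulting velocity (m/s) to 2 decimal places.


v = sqrt(2*dP/rho)
v = sqrt(2*42460/959)
v = sqrt(88.550574)
v = 9.41 m/s


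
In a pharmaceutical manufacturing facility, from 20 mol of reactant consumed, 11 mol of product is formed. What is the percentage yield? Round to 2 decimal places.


Yield = (moles product / moles consumed) * 100%
Yield = (11 / 20) * 100
Yield = 0.55 * 100
Yield = 55.00%


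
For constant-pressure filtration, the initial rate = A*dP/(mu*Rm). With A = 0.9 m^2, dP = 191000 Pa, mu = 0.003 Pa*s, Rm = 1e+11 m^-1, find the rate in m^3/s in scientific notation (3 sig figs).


rate = A * dP / (mu * Rm)
rate = 0.9 * 191000 / (0.003 * 1e+11)
rate = 171900.0 / 3.000e+08
rate = 5.73e-04 m^3/s


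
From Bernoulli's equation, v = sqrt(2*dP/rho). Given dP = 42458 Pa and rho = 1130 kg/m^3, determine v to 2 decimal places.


v = sqrt(2*dP/rho)
v = sqrt(2*42458/1130)
v = sqrt(75.146903)
v = 8.67 m/s


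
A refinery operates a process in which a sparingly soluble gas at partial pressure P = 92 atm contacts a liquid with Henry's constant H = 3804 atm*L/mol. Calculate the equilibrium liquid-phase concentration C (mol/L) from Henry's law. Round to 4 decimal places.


C = P / H
C = 92 / 3804
C = 0.0242 mol/L


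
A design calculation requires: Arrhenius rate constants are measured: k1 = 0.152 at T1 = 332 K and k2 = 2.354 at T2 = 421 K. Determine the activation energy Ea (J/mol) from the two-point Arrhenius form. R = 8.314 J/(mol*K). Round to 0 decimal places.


Ea = R * ln(k2/k1) / (1/T1 - 1/T2)
ln(k2/k1) = ln(2.354/0.152) = 2.7399908
1/T1 - 1/T2 = 1/332 - 1/421 = 0.000636751281
Ea = 8.314 * 2.7399908 / 0.000636751281
Ea = 35776 J/mol


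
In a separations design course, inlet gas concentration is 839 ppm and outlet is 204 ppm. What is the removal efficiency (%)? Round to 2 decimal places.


Efficiency = (G_in - G_out) / G_in * 100%
Efficiency = (839 - 204) / 839 * 100
Efficiency = 635 / 839 * 100
Efficiency = 75.69%


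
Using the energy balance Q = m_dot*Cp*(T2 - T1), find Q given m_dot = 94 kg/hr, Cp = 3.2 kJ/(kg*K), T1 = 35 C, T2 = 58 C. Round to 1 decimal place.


Q = m_dot * Cp * (T2 - T1)
Q = 94 * 3.2 * (58 - 35)
Q = 94 * 3.2 * 23
Q = 6918.4 kJ/hr


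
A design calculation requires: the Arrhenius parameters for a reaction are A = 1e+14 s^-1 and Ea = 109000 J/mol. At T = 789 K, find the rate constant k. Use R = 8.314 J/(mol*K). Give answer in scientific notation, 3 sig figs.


k = A * exp(-Ea/(R*T))
k = 1e+14 * exp(-109000 / (8.314 * 789))
k = 1e+14 * exp(-16.616497)
k = 6.08e+06


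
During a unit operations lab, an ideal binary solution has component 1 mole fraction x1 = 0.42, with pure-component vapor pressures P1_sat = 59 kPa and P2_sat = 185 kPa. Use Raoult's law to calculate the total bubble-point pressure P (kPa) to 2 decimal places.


P = x1*P1_sat + x2*P2_sat
x2 = 1 - x1 = 1 - 0.42 = 0.58
P = 0.42*59 + 0.58*185
P = 24.78 + 107.3
P = 132.08 kPa


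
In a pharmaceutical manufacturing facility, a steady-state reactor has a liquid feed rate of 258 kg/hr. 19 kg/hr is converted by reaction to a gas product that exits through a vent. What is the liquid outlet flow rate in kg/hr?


Steady-state mass balance on the main outlet: F_out = F_in - F_removed
F_out = 258 - 19
F_out = 239 kg/hr


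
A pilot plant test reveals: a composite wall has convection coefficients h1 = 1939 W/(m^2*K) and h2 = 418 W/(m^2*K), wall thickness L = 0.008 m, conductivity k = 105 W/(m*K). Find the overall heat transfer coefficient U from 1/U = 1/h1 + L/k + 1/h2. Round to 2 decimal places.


1/U = 1/h1 + L/k + 1/h2
1/U = 1/1939 + 0.008/105 + 1/418
1/U = 0.0005157298 + 7.61905e-05 + 0.0023923445
1/U = 0.0029842648
U = 335.09 W/(m^2*K)


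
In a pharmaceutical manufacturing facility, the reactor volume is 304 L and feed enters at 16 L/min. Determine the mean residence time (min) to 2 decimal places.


tau = V / v0
tau = 304 / 16
tau = 19.00 min


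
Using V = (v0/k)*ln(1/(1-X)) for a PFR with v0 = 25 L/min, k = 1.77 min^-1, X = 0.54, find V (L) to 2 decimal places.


V = (v0/k) * ln(1/(1-X))
V = (25/1.77) * ln(1/(1-0.54))
V = 14.124294 * ln(2.173913)
V = 14.124294 * 0.776529
V = 10.97 L


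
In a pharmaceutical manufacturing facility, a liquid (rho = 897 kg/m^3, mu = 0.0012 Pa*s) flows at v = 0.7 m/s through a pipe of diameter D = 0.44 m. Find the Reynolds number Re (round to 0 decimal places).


Re = rho * v * D / mu
Re = 897 * 0.7 * 0.44 / 0.0012
Re = 276.276 / 0.0012
Re = 230230


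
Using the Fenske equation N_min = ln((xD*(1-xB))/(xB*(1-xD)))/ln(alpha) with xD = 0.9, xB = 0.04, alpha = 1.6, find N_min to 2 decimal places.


N_min = ln((xD*(1-xB))/(xB*(1-xD))) / ln(alpha)
Numerator inside ln: 0.864 / 0.004 = 216.0
ln(216.0) = 5.375278
ln(alpha) = ln(1.6) = 0.470004
N_min = 5.375278 / 0.470004 = 11.44


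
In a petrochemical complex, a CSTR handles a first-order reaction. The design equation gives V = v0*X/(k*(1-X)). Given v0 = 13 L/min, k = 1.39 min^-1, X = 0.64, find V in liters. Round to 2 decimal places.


V = v0 * X / (k * (1 - X))
V = 13 * 0.64 / (1.39 * (1 - 0.64))
V = 8.32 / (1.39 * 0.36)
V = 8.32 / 0.5004
V = 16.63 L


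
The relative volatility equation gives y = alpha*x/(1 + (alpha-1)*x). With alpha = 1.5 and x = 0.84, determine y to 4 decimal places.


y = alpha*x / (1 + (alpha-1)*x)
y = 1.5*0.84 / (1 + (1.5-1)*0.84)
y = 1.26 / (1 + 0.42)
y = 1.26 / 1.42
y = 0.8873


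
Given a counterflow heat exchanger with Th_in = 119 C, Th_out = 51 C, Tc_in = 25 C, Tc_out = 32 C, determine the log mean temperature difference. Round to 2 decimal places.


dT1 = Th_in - Tc_out = 119 - 32 = 87
dT2 = Th_out - Tc_in = 51 - 25 = 26
LMTD = (dT1 - dT2) / ln(dT1/dT2)
LMTD = (87 - 26) / ln(87/26)
LMTD = 50.50 K


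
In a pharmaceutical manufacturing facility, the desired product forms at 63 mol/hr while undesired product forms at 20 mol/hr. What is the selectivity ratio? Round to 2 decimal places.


S = desired product rate / undesired product rate
S = 63 / 20
S = 3.15


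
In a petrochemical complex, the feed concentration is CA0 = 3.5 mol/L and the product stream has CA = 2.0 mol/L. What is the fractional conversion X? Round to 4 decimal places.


X = (CA0 - CA) / CA0
X = (3.5 - 2.0) / 3.5
X = 1.5 / 3.5
X = 0.4286


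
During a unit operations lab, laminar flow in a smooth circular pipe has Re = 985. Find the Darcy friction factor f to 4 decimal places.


f = 64 / Re
f = 64 / 985
f = 0.0650


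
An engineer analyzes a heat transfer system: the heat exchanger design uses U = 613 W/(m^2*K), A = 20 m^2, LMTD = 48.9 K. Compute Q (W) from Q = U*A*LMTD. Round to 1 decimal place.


Q = U * A * LMTD
Q = 613 * 20 * 48.9
Q = 599514.0 W


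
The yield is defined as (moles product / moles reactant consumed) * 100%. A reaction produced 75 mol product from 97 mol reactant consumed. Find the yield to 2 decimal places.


Yield = (moles product / moles consumed) * 100%
Yield = (75 / 97) * 100
Yield = 0.7732 * 100
Yield = 77.32%


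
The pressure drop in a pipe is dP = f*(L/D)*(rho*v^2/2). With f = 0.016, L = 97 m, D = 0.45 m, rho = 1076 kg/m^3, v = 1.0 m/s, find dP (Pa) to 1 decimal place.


dP = f * (L/D) * (rho*v^2/2)
dP = 0.016 * (97/0.45) * (1076*1.0^2/2)
L/D = 215.55555556
rho*v^2/2 = 1076*1.0/2 = 538.0
dP = 0.016 * 215.55555556 * 538.0
dP = 1855.5 Pa


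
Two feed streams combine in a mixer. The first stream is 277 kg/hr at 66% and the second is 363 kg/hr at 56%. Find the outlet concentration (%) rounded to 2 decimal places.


Mass balance on solute: F1*x1 + F2*x2 = F3*x3
F3 = F1 + F2 = 277 + 363 = 640 kg/hr
x3 = (F1*x1 + F2*x2)/F3
x3 = (277*0.66 + 363*0.56) / 640
x3 = 60.33%


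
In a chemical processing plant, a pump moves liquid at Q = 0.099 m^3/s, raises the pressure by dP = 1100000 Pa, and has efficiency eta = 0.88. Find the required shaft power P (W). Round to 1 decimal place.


P = Q * dP / eta
P = 0.099 * 1100000 / 0.88
P = 108900.0 / 0.88
P = 123750.0 W


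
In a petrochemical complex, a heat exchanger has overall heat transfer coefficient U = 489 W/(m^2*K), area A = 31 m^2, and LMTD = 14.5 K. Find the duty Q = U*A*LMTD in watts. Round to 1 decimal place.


Q = U * A * LMTD
Q = 489 * 31 * 14.5
Q = 219805.5 W


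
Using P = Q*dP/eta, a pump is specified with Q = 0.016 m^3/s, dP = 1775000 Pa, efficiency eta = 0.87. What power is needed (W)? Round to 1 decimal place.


P = Q * dP / eta
P = 0.016 * 1775000 / 0.87
P = 28400.0 / 0.87
P = 32643.7 W


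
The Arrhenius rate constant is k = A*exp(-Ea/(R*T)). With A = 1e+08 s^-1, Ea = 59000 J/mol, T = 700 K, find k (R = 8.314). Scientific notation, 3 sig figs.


k = A * exp(-Ea/(R*T))
k = 1e+08 * exp(-59000 / (8.314 * 700))
k = 1e+08 * exp(-10.137805)
k = 3.96e+03


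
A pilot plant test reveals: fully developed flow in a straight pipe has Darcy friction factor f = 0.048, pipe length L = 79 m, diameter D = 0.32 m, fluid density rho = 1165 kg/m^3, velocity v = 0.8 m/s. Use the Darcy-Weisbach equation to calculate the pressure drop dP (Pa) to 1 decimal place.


dP = f * (L/D) * (rho*v^2/2)
dP = 0.048 * (79/0.32) * (1165*0.8^2/2)
L/D = 246.875
rho*v^2/2 = 1165*0.64/2 = 372.8
dP = 0.048 * 246.875 * 372.8
dP = 4417.7 Pa


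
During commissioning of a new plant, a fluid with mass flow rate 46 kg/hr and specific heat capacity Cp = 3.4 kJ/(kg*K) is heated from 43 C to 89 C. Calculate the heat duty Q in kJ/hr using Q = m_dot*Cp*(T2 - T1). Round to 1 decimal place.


Q = m_dot * Cp * (T2 - T1)
Q = 46 * 3.4 * (89 - 43)
Q = 46 * 3.4 * 46
Q = 7194.4 kJ/hr


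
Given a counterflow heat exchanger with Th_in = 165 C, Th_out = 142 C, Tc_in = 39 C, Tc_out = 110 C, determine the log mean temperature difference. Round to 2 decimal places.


dT1 = Th_in - Tc_out = 165 - 110 = 55
dT2 = Th_out - Tc_in = 142 - 39 = 103
LMTD = (dT1 - dT2) / ln(dT1/dT2)
LMTD = (55 - 103) / ln(55/103)
LMTD = 76.51 K


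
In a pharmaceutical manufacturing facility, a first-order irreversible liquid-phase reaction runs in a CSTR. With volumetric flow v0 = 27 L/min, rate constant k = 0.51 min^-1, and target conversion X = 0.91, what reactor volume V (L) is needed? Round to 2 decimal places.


V = v0 * X / (k * (1 - X))
V = 27 * 0.91 / (0.51 * (1 - 0.91))
V = 24.57 / (0.51 * 0.09)
V = 24.57 / 0.0459
V = 535.29 L


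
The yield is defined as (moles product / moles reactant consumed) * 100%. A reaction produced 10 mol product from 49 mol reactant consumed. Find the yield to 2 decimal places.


Yield = (moles product / moles consumed) * 100%
Yield = (10 / 49) * 100
Yield = 0.2041 * 100
Yield = 20.41%


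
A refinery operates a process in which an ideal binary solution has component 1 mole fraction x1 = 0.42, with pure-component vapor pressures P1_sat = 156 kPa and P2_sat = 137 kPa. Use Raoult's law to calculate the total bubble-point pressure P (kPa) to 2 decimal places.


P = x1*P1_sat + x2*P2_sat
x2 = 1 - x1 = 1 - 0.42 = 0.58
P = 0.42*156 + 0.58*137
P = 65.52 + 79.46
P = 144.98 kPa


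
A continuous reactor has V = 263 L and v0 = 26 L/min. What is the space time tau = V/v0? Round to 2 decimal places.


tau = V / v0
tau = 263 / 26
tau = 10.12 min


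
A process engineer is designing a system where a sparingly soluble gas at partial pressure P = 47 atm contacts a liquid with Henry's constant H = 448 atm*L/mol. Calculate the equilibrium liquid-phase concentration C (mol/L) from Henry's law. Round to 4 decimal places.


C = P / H
C = 47 / 448
C = 0.1049 mol/L


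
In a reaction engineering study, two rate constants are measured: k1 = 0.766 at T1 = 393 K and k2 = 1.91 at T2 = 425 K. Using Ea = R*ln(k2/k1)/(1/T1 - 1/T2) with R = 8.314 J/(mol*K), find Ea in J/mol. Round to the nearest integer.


Ea = R * ln(k2/k1) / (1/T1 - 1/T2)
ln(k2/k1) = ln(1.91/0.766) = 0.9136764
1/T1 - 1/T2 = 1/393 - 1/425 = 0.000191588086
Ea = 8.314 * 0.9136764 / 0.000191588086
Ea = 39649 J/mol


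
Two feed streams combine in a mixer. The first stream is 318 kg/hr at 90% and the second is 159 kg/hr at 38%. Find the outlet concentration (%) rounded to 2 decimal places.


Mass balance on solute: F1*x1 + F2*x2 = F3*x3
F3 = F1 + F2 = 318 + 159 = 477 kg/hr
x3 = (F1*x1 + F2*x2)/F3
x3 = (318*0.9 + 159*0.38) / 477
x3 = 72.67%


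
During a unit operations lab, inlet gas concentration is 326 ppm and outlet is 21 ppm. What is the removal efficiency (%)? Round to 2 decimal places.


Efficiency = (G_in - G_out) / G_in * 100%
Efficiency = (326 - 21) / 326 * 100
Efficiency = 305 / 326 * 100
Efficiency = 93.56%


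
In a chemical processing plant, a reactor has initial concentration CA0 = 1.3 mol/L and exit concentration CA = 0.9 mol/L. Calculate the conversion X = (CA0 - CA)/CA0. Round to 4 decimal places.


X = (CA0 - CA) / CA0
X = (1.3 - 0.9) / 1.3
X = 0.4 / 1.3
X = 0.3077


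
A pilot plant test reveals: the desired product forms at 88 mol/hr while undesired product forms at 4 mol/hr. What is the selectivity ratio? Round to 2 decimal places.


S = desired product rate / undesired product rate
S = 88 / 4
S = 22.00


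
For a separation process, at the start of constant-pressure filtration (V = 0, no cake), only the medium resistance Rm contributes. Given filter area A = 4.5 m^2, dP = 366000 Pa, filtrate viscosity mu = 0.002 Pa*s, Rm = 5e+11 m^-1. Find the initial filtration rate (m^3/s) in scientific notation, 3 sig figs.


rate = A * dP / (mu * Rm)
rate = 4.5 * 366000 / (0.002 * 5e+11)
rate = 1647000.0 / 1.000e+09
rate = 1.65e-03 m^3/s


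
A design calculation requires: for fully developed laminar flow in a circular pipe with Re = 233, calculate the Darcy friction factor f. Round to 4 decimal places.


f = 64 / Re
f = 64 / 233
f = 0.2747
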